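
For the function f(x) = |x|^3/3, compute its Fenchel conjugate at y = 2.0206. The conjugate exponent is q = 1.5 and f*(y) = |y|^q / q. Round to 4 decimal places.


The conjugate exponent q satisfies 1/p + 1/q = 1.
p = 3, so q = 3/(3 - 1) = 1.5
|y|^q = 2.0206^1.5 = 2.8722
f*(2.0206) = 2.8722 / 1.5 = 1.9148


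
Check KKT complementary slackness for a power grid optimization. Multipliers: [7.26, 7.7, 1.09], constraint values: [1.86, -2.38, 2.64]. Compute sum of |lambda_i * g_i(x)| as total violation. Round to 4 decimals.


KKT complementary slackness check:
lambda_1 * g_1 = 7.26 * 1.86 = 13.5036
lambda_2 * g_2 = 7.7 * -2.38 = -18.326
lambda_3 * g_3 = 1.09 * 2.64 = 2.8776
Total violation = 13.5036 + 18.326 + 2.8776 = 34.7072


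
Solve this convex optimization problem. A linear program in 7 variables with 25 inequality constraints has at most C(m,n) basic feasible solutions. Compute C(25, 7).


Each vertex corresponds to some choice of n active constraints out of m, so the number of vertices is at most C(m, n) = m! / (n!(m-n)!).
m = 25, n = 7
Numerator: 25 * 24 * 23 * 22 * 21 * 20 * 19
Denominator: 7! = 5040
C(25, 7) = 480700


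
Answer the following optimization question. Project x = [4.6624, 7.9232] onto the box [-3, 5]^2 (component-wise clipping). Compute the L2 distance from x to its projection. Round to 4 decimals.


Project each component onto [-3, 5].
clip(4.6624) = 4.6624, clip(7.9232) = 5.0
Projection = [4.6624, 5.0]
Squared diffs: [0.0, 8.5451]
Distance = sqrt(8.5451) = 2.9232


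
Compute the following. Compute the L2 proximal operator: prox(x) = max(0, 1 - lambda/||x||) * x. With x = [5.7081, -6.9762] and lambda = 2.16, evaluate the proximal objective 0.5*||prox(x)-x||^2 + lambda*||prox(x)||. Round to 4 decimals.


Step 1: Compute ||x||.
||x|| = 9.0139
Step 2: Compute scaling factor.
scale = max(0, 1 - 2.16/9.0139) = 0.7604
Step 3: prox(x) = [4.3403, -5.3045]
||prox(x)|| = 6.8539
Step 4: Proximal objective.
0.5*||prox-x||^2 = 2.3328
lambda*||prox|| = 14.8044
Total = 17.1371


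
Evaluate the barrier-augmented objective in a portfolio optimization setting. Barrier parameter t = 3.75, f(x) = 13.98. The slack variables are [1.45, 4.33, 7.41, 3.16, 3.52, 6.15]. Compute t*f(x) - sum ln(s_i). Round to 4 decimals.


Step 1: Compute log-barrier.
ln values: [0.3716, 1.4656, 2.0028, 1.1506, 1.2585, 1.8165]
phi = -(0.3716 + 1.4656 + 2.0028 + 1.1506 + 1.2585 + 1.8165) = -8.0654
Step 2: Compute augmented objective.
t*f(x) = 3.75*13.98 = 52.425
Total = 52.425 - 8.0654 = 44.3596


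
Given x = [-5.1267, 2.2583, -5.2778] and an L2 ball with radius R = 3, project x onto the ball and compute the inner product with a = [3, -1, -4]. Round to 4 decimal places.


Step 1: Compute ||x|| (intermediates to 6 decimals).
||x|| = sqrt((-5.1267)^2 + 2.2583^2 + (-5.2778)^2) = 7.696632
Step 2: Project.
Since ||x|| > R, scale = R/||x|| = 3/7.696632 = 0.389781, proj(x) = scale * x
proj(x) = [-1.99829, 0.880242, -2.057186]
Step 3: Dot product.
a^T * proj(x) = 3*(-1.99829) - 1*0.880242 - 4*(-2.057186) = 1.3536


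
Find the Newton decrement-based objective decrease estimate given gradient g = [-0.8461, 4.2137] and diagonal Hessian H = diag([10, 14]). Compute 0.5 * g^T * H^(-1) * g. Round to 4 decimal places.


Step 1: H is diagonal, so H^(-1) * g = [-0.0846, 0.301].
Step 2: g^T H^(-1) g = sum_i g_i^2 / H_ii
  = (-0.8461)^2/10 + (4.2137)^2/14
  = 0.0716 + 1.2682 = 1.3398
Step 3: Objective decrease = 0.5 * g^T H^(-1) g = 0.6699


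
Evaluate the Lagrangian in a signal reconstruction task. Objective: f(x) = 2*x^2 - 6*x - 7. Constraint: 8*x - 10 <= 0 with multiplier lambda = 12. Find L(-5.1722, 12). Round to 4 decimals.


Step 1: Evaluate f(x).
f(-5.1722) = 2*(-5.1722)^2 - 6*(-5.1722) - 7 = 77.5365
Step 2: Evaluate g(x).
g(-5.1722) = 8*-5.1722 - 10 = -51.3776
Step 3: Compute Lagrangian.
L = 77.5365 + 12*-51.3776 = -538.9947


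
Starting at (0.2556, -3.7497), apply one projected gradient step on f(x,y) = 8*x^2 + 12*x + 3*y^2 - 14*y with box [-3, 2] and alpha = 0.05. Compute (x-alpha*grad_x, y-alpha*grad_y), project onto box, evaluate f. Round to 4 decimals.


Step 1: Compute gradient at (0.2556, -3.7497).
grad_x = 2*8*0.2556 + 12 = 16.0896
grad_y = 2*3*-3.7497 - 14 = -36.4982
Step 2: Gradient step.
x_raw = 0.2556 - 0.05*16.0896 = -0.5489
y_raw = -3.7497 - 0.05*-36.4982 = -1.9248
Step 3: Project onto [-3, 2].
x_proj = clip(-0.5489) = -0.5489
y_proj = clip(-1.9248) = -1.9248
Step 4: Evaluate f.
f(-0.5489, -1.9248) = 33.8851


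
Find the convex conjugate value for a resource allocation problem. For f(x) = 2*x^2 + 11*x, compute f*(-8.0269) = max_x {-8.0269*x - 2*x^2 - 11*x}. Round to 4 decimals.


f*(y) = sup_x {y*x - a*x^2 - b*x} = sup_x {(y-b)*x - a*x^2}
FOC: (y - b) - 2a*x = 0 => x* = (y - b)/(2a)
x* = (-8.0269 - 11)/(2*2) = -4.7567
f*(-8.0269) = (y-b)^2/(4a) = (-8.0269 - 11)^2/(4*2)
= 362.0229/8 = 45.2529


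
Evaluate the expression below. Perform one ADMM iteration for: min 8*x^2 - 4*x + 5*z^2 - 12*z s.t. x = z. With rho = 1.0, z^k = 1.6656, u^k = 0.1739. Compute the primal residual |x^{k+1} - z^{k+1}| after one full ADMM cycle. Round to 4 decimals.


ADMM iteration with rho = 1.0, z^k = 1.6656, u^k = 0.1739
Step 1: x-update.
Minimize 8*x^2 - 4*x + (1.0/2)*(x - 1.6656 + 0.1739)^2
FOC: (2*8 + 1.0)*x = 4 + 1.0*(1.6656 - 0.1739)
x^{k+1} = 0.323
Step 2: z-update.
Minimize 5*z^2 - 12*z + (1.0/2)*(0.323 - z + 0.1739)^2
FOC: (2*5 + 1.0)*z = 12 + 1.0*(0.323 + 0.1739)
z^{k+1} = 1.1361
Step 3: u-update.
u^{k+1} = 0.1739 + 0.323 - 1.1361 = -0.6391
Step 4: Primal residual = |0.323 - 1.1361| = 0.813


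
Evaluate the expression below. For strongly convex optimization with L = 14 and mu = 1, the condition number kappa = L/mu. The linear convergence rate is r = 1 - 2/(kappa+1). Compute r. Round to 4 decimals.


Step 1: Compute the condition number.
kappa = L/mu = 14/1 = 14.0
Step 2: Compute the convergence rate.
r = 1 - 2/(kappa + 1) = 1 - 2*mu/(L + mu) = (L - mu)/(L + mu) = 13/15 = 0.8667


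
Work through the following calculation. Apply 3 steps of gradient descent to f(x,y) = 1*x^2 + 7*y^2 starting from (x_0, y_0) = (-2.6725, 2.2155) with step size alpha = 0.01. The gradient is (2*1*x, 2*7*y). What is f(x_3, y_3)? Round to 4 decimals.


Gradient descent on f(x,y) = 1*x^2 + 7*y^2.
Starting point: (-2.6725, 2.2155), alpha = 0.01
Step 1: grad_x = 2*1*-2.6725 = -5.345, grad_y = 2*7*2.2155 = 31.017
  x_1 = -2.6725 - 0.01*-5.345 = -2.6191
  y_1 = 2.2155 - 0.01*31.017 = 1.9053
Step 2: grad_x = 2*1*-2.6191 = -5.2381, grad_y = 2*7*1.9053 = 26.6746
  x_2 = -2.6191 - 0.01*-5.2381 = -2.5667
  y_2 = 1.9053 - 0.01*26.6746 = 1.6386
Step 3: grad_x = 2*1*-2.5667 = -5.1333, grad_y = 2*7*1.6386 = 22.9402
  x_3 = -2.5667 - 0.01*-5.1333 = -2.5153
  y_3 = 1.6386 - 0.01*22.9402 = 1.4092
f(-2.5153, 1.4092) = 1*(-2.5153)^2 + 7*1.4092^2 = 20.2275


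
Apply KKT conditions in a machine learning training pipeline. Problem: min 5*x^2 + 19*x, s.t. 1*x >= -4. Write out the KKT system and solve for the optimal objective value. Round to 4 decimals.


Step 1: Try lambda = 0 (constraint inactive).
Stationarity: 2*5*x + 19 = 0
x* = -19/(2*5) = -1.9
Check constraint: 1*-1.9 = -1.9 >= -4 -- satisfied.
Step 2: Compute optimal value.
f(x*) = 5*(-1.9)^2 + 19*(-1.9) = -18.05


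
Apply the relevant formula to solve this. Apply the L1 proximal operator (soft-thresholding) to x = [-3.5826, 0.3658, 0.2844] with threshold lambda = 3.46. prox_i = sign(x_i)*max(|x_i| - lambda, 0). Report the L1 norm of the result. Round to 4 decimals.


Soft-thresholding with lambda = 3.46:
prox(-3.5826) = sign(-3.5826)*max(|-3.5826| - 3.46, 0) = -0.1226
prox(0.3658) = sign(0.3658)*max(|0.3658| - 3.46, 0) = 0.0
prox(0.2844) = sign(0.2844)*max(|0.2844| - 3.46, 0) = 0.0
prox(x) = [-0.1226, 0.0, 0.0]
||prox(x)||_1 = 0.1226 + 0.0 + 0.0 = 0.1226


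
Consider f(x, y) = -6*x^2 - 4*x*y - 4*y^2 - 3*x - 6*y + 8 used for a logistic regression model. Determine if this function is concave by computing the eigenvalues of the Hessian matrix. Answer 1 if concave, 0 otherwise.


The Hessian of f(x,y) = -6*x^2 - 4*x*y - 4*y^2 - 3*x - 6*y + 8 is:
H = [[-12, -4], [-4, -8]]
Trace = -12 - 8 = -20
Determinant = -12*-8 - (-4)^2 = 80
Discriminant = (-20)^2 - 4*80 = 80.0
Eigenvalues: lambda_1 = -14.4721, lambda_2 = -5.5279
The function is concave.

1


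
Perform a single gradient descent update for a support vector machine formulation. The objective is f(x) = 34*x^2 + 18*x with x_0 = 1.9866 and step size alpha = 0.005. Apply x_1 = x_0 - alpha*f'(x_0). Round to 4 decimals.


We compute the gradient at x_0 and apply the update.
f'(x) = 68*x + 18
f'(1.9866) = 68*1.9866 + 18 = 153.0888
x_1 = 1.9866 - 0.005*153.0888 = 1.2212


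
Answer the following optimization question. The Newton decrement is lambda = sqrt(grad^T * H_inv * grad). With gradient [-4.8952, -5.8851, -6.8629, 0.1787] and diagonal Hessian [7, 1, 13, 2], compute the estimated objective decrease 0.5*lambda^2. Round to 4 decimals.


Step 1: H is diagonal, so H^(-1) * g = [-0.6993, -5.8851, -0.5279, 0.0894].
Step 2: g^T H^(-1) g = sum_i g_i^2 / H_ii
  = (-4.8952)^2/7 + (-5.8851)^2/1 + (-6.8629)^2/13 + (0.1787)^2/2
  = 3.4233 + 34.6344 + 3.623 + 0.016 = 41.6967
Step 3: Objective decrease = 0.5 * g^T H^(-1) g = 20.8483


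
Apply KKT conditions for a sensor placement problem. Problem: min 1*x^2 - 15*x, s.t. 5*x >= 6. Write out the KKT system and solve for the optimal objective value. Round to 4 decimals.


Step 1: Try lambda = 0 (constraint inactive).
Stationarity: 2*1*x - 15 = 0
x* = 15/(2*1) = 7.5
Check constraint: 5*7.5 = 37.5 >= 6 -- satisfied.
Step 2: Compute optimal value.
f(x*) = 1*7.5^2 - 15*7.5 = -56.25


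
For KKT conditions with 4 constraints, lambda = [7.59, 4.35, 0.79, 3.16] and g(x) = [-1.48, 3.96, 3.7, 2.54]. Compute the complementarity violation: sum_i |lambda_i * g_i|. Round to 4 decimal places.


KKT complementary slackness check:
lambda_1 * g_1 = 7.59 * -1.48 = -11.2332
lambda_2 * g_2 = 4.35 * 3.96 = 17.226
lambda_3 * g_3 = 0.79 * 3.7 = 2.923
lambda_4 * g_4 = 3.16 * 2.54 = 8.0264
Total violation = 11.2332 + 17.226 + 2.923 + 8.0264 = 39.4086


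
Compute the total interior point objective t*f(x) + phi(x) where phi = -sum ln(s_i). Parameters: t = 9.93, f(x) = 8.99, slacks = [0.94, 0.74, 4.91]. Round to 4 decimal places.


Step 1: Compute log-barrier.
ln values: [-0.0619, -0.3011, 1.5913]
phi = -(-0.0619 - 0.3011 + 1.5913) = -1.2283
Step 2: Compute augmented objective.
t*f(x) = 9.93*8.99 = 89.2707
Total = 89.2707 - 1.2283 = 88.0424


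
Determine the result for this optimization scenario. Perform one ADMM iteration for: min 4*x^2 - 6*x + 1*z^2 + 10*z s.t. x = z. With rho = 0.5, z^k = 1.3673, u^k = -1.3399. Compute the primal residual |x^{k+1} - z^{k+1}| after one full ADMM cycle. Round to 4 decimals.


ADMM iteration with rho = 0.5, z^k = 1.3673, u^k = -1.3399
Step 1: x-update.
Minimize 4*x^2 - 6*x + (0.5/2)*(x - 1.3673 - 1.3399)^2
FOC: (2*4 + 0.5)*x = 6 + 0.5*(1.3673 + 1.3399)
x^{k+1} = 0.8651
Step 2: z-update.
Minimize 1*z^2 + 10*z + (0.5/2)*(0.8651 - z - 1.3399)^2
FOC: (2*1 + 0.5)*z = -10 + 0.5*(0.8651 - 1.3399)
z^{k+1} = -4.095
Step 3: u-update.
u^{k+1} = -1.3399 + 0.8651 + 4.095 = 3.6202
Step 4: Primal residual = |0.8651 + 4.095| = 4.9601


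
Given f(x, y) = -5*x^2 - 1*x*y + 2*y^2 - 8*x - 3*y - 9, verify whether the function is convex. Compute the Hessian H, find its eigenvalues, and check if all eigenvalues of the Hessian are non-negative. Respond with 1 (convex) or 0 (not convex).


The Hessian of f(x,y) = -5*x^2 - 1*x*y + 2*y^2 - 8*x - 3*y - 9 is:
H = [[-10, -1], [-1, 4]]
Trace = -10 + 4 = -6
Determinant = -10*4 - (-1)^2 = -41
Discriminant = (-6)^2 - 4*-41 = 200.0
Eigenvalues: lambda_1 = -10.0711, lambda_2 = 4.0711
The function is not convex.

0


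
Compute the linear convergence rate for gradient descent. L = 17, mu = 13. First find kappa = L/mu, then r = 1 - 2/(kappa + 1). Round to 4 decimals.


Step 1: Compute the condition number.
kappa = L/mu = 17/13 = 1.3077
Step 2: Compute the convergence rate.
r = 1 - 2/(kappa + 1) = 1 - 2*mu/(L + mu) = (L - mu)/(L + mu) = 4/30 = 0.1333


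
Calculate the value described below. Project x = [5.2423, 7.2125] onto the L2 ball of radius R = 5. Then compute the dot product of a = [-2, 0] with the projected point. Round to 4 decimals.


Step 1: Compute ||x|| (intermediates to 6 decimals).
||x|| = sqrt(5.2423^2 + 7.2125^2) = 8.916382
Step 2: Project.
Since ||x|| > R, scale = R/||x|| = 5/8.916382 = 0.560766, proj(x) = scale * x
proj(x) = [2.939704, 4.044525]
Step 3: Dot product.
a^T * proj(x) = -2*2.939704 + 0*4.044525 = -5.8794


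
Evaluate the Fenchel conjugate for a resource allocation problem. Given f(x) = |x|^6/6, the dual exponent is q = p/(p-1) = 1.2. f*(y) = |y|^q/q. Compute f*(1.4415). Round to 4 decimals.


The conjugate exponent q satisfies 1/p + 1/q = 1.
p = 6, so q = 6/(6 - 1) = 1.2
|y|^q = 1.4415^1.2 = 1.5509
f*(1.4415) = 1.5509 / 1.2 = 1.2924


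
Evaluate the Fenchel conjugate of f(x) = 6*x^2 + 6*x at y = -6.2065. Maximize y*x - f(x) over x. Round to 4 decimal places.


f*(y) = sup_x {y*x - a*x^2 - b*x} = sup_x {(y-b)*x - a*x^2}
FOC: (y - b) - 2a*x = 0 => x* = (y - b)/(2a)
x* = (-6.2065 - 6)/(2*6) = -1.0172
f*(-6.2065) = (y-b)^2/(4a) = (-6.2065 - 6)^2/(4*6)
= 148.9986/24 = 6.2083


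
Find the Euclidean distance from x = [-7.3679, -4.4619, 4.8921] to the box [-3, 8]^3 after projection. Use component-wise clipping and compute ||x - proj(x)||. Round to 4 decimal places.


Project each component onto [-3, 8].
clip(-7.3679) = -3.0, clip(-4.4619) = -3.0, clip(4.8921) = 4.8921
Projection = [-3.0, -3.0, 4.8921]
Squared diffs: [19.0786, 2.1372, 0.0]
Distance = sqrt(21.2158) = 4.6061


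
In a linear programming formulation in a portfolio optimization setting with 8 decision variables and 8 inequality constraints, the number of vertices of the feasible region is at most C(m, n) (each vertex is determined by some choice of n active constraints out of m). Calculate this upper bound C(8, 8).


Each vertex corresponds to some choice of n active constraints out of m, so the number of vertices is at most C(m, n) = m! / (n!(m-n)!).
m = 8, n = 8
Numerator: 8 * 7 * 6 * 5 * 4 * 3 * 2 * 1
Denominator: 8! = 40320
C(8, 8) = 1


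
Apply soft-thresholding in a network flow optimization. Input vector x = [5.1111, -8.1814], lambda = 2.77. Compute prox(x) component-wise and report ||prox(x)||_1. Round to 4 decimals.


Soft-thresholding with lambda = 2.77:
prox(5.1111) = sign(5.1111)*max(|5.1111| - 2.77, 0) = 2.3411
prox(-8.1814) = sign(-8.1814)*max(|-8.1814| - 2.77, 0) = -5.4114
prox(x) = [2.3411, -5.4114]
||prox(x)||_1 = 2.3411 + 5.4114 = 7.7525


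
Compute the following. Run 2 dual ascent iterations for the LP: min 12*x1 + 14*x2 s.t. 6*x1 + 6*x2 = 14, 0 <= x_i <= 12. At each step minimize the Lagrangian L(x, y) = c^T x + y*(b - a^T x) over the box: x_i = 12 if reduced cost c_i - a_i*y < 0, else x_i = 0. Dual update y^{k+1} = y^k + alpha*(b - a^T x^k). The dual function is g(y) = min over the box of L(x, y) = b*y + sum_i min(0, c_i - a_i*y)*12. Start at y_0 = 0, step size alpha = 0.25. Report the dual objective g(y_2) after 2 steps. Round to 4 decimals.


Dual ascent for LP: min 12*x1 + 14*x2, 6*x1 + 6*x2 = 14, 0 <= x_i <= 12
Step 1: y^k = 0.0, reduced costs: (12.0, 14.0)
  x^k = (0.0, 0.0), subgradient = b - a^T x = 14.0
  y^{k+1} = 0.0 + 0.25*14.0 = 3.5
Step 2: y^k = 3.5, reduced costs: (-9.0, -7.0)
  x^k = (12.0, 12.0), subgradient = b - a^T x = -130.0
  y^{k+1} = 3.5 + 0.25*-130.0 = -29.0
Dual objective at y_2 = -29.0: reduced costs (186.0, 188.0), box minimizer x = (0.0, 0.0)
g(y_2) = b*y + (c1 - a1*y)*x1 + (c2 - a2*y)*x2 = 14*(-29.0) + 186.0*0.0 + 188.0*0.0 = -406.0 + 0.0 + 0.0 = -406.0


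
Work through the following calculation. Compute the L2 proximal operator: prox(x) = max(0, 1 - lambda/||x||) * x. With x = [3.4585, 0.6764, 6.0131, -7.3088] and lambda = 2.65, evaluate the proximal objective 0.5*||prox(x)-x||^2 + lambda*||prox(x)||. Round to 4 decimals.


Step 1: Compute ||x||.
||x|| = 10.0992
Step 2: Compute scaling factor.
scale = max(0, 1 - 2.65/10.0992) = 0.7376
Step 3: prox(x) = [2.551, 0.4989, 4.4353, -5.391]
||prox(x)|| = 7.4492
Step 4: Proximal objective.
0.5*||prox-x||^2 = 3.5113
lambda*||prox|| = 19.7404
Total = 23.2517


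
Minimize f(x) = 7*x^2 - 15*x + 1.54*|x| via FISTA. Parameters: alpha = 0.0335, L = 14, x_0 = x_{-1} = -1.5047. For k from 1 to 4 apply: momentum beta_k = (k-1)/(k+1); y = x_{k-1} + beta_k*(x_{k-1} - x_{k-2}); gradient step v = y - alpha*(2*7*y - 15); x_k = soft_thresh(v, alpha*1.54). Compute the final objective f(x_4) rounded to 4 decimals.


FISTA on f(x) = 7*x^2 - 15*x + 1.54*|x|
L = 14, alpha = 0.0335
Iteration 1: beta = 0.0, y = -1.5047 + 0.0*(-1.5047 + 1.5047) = -1.5047
  grad(y) = -36.0658, v = y - alpha*grad = -0.2965
  prox(v) = soft_thresh(-0.2965, 0.0516) = -0.2449
Iteration 2: beta = 0.3333, y = -0.2449 + 0.3333*(-0.2449 + 1.5047) = 0.175
  grad(y) = -12.5496, v = y - alpha*grad = 0.5954
  prox(v) = soft_thresh(0.5954, 0.0516) = 0.5438
Iteration 3: beta = 0.5, y = 0.5438 + 0.5*(0.5438 + 0.2449) = 0.9382
  grad(y) = -1.8648, v = y - alpha*grad = 1.0007
  prox(v) = soft_thresh(1.0007, 0.0516) = 0.9491
Iteration 4: beta = 0.6, y = 0.9491 + 0.6*(0.9491 - 0.5438) = 1.1923
  grad(y) = 1.6917, v = y - alpha*grad = 1.1356
  prox(v) = soft_thresh(1.1356, 0.0516) = 1.084
f(x_4) = 7*1.084^2 - 15*1.084 + 1.54*|1.084| = -6.3652


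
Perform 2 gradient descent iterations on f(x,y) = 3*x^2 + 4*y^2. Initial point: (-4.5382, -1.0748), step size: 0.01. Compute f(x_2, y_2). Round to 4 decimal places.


Gradient descent on f(x,y) = 3*x^2 + 4*y^2.
Starting point: (-4.5382, -1.0748), alpha = 0.01
Step 1: grad_x = 2*3*-4.5382 = -27.2292, grad_y = 2*4*-1.0748 = -8.5984
  x_1 = -4.5382 - 0.01*-27.2292 = -4.2659
  y_1 = -1.0748 - 0.01*-8.5984 = -0.9888
Step 2: grad_x = 2*3*-4.2659 = -25.5954, grad_y = 2*4*-0.9888 = -7.9105
  x_2 = -4.2659 - 0.01*-25.5954 = -4.01
  y_2 = -0.9888 - 0.01*-7.9105 = -0.9097
f(-4.01, -0.9097) = 3*(-4.01)^2 + 4*(-0.9097)^2 = 51.5495


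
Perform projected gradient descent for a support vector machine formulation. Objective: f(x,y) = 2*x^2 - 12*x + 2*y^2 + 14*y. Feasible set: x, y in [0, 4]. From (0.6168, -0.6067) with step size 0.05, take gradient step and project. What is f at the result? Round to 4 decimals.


Step 1: Compute gradient at (0.6168, -0.6067).
grad_x = 2*2*0.6168 - 12 = -9.5328
grad_y = 2*2*-0.6067 + 14 = 11.5732
Step 2: Gradient step.
x_raw = 0.6168 - 0.05*-9.5328 = 1.0934
y_raw = -0.6067 - 0.05*11.5732 = -1.1854
Step 3: Project onto [0, 4].
x_proj = clip(1.0934) = 1.0934
y_proj = clip(-1.1854) = 0.0
Step 4: Evaluate f.
f(1.0934, 0.0) = -10.7301


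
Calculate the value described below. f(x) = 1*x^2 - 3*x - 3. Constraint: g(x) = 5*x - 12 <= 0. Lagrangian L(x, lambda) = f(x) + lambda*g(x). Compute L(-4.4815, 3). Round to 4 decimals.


Step 1: Evaluate f(x).
f(-4.4815) = 1*(-4.4815)^2 - 3*(-4.4815) - 3 = 30.5283
Step 2: Evaluate g(x).
g(-4.4815) = 5*-4.4815 - 12 = -34.4075
Step 3: Compute Lagrangian.
L = 30.5283 + 3*-34.4075 = -72.6942


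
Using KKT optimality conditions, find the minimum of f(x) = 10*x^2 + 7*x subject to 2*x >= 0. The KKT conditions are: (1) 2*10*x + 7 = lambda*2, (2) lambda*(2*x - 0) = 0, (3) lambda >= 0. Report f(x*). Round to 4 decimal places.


Step 1: Try lambda = 0 (constraint inactive).
x_unc = -7/(2*10) = -0.35
Check: 2*-0.35 = -0.7 < 0 -- violated!
Step 2: Constraint must be active: 2*x = 0
x* = 0/2 = 0.0
lambda = (2*10*0.0 + 7)/2 = 3.5
Step 3: Compute optimal value.
f(x*) = 10*0.0^2 + 7*0.0 = 0.0


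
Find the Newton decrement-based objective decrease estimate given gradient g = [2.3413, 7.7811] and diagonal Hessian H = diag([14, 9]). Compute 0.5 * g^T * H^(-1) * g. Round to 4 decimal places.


Step 1: H is diagonal, so H^(-1) * g = [0.1672, 0.8646].
Step 2: g^T H^(-1) g = sum_i g_i^2 / H_ii
  = (2.3413)^2/14 + (7.7811)^2/9
  = 0.3915 + 6.7273 = 7.1188
Step 3: Objective decrease = 0.5 * g^T H^(-1) g = 3.5594


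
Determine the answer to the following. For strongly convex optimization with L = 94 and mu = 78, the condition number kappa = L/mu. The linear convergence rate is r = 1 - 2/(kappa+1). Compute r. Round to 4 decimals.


Step 1: Compute the condition number.
kappa = L/mu = 94/78 = 1.2051
Step 2: Compute the convergence rate.
r = 1 - 2/(kappa + 1) = 1 - 2*mu/(L + mu) = (L - mu)/(L + mu) = 16/172 = 0.093


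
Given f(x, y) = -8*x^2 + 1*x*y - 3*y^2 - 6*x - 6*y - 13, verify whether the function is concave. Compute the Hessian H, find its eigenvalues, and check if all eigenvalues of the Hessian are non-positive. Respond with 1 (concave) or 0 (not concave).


The Hessian of f(x,y) = -8*x^2 + 1*x*y - 3*y^2 - 6*x - 6*y - 13 is:
H = [[-16, 1], [1, -6]]
Trace = -16 - 6 = -22
Determinant = -16*-6 - (1)^2 = 95
Discriminant = (-22)^2 - 4*95 = 104.0
Eigenvalues: lambda_1 = -16.099, lambda_2 = -5.901
The function is concave.

1


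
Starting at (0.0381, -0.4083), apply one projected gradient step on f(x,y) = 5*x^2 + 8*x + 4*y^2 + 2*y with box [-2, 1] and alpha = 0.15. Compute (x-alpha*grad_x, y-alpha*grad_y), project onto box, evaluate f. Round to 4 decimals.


Step 1: Compute gradient at (0.0381, -0.4083).
grad_x = 2*5*0.0381 + 8 = 8.381
grad_y = 2*4*-0.4083 + 2 = -1.2664
Step 2: Gradient step.
x_raw = 0.0381 - 0.15*8.381 = -1.2191
y_raw = -0.4083 - 0.15*-1.2664 = -0.2183
Step 3: Project onto [-2, 1].
x_proj = clip(-1.2191) = -1.2191
y_proj = clip(-0.2183) = -0.2183
Step 4: Evaluate f.
f(-1.2191, -0.2183) = -2.568


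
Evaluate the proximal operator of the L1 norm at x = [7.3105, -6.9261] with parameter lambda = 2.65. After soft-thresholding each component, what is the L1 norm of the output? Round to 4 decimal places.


Soft-thresholding with lambda = 2.65:
prox(7.3105) = sign(7.3105)*max(|7.3105| - 2.65, 0) = 4.6605
prox(-6.9261) = sign(-6.9261)*max(|-6.9261| - 2.65, 0) = -4.2761
prox(x) = [4.6605, -4.2761]
||prox(x)||_1 = 4.6605 + 4.2761 = 8.9366


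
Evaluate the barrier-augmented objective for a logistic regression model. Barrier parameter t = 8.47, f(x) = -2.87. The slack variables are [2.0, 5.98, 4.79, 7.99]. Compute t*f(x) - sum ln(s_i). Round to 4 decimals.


Step 1: Compute log-barrier.
ln values: [0.6931, 1.7884, 1.5665, 2.0782]
phi = -(0.6931 + 1.7884 + 1.5665 + 2.0782) = -6.1263
Step 2: Compute augmented objective.
t*f(x) = 8.47*-2.87 = -24.3089
Total = -24.3089 - 6.1263 = -30.4352


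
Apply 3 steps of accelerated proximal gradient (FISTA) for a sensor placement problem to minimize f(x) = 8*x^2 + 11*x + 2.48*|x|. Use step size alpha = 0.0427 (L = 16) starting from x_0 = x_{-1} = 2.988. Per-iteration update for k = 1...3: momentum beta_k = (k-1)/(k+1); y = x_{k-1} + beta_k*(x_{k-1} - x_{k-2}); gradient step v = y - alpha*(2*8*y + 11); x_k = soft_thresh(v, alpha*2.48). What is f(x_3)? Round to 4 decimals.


FISTA on f(x) = 8*x^2 + 11*x + 2.48*|x|
L = 16, alpha = 0.0427
Iteration 1: beta = 0.0, y = 2.988 + 0.0*(2.988 - 2.988) = 2.988
  grad(y) = 58.808, v = y - alpha*grad = 0.4769
  prox(v) = soft_thresh(0.4769, 0.1059) = 0.371
Iteration 2: beta = 0.3333, y = 0.371 + 0.3333*(0.371 - 2.988) = -0.5013
  grad(y) = 2.9787, v = y - alpha*grad = -0.6285
  prox(v) = soft_thresh(-0.6285, 0.1059) = -0.5226
Iteration 3: beta = 0.5, y = -0.5226 + 0.5*(-0.5226 - 0.371) = -0.9694
  grad(y) = -4.511, v = y - alpha*grad = -0.7768
  prox(v) = soft_thresh(-0.7768, 0.1059) = -0.6709
f(x_3) = 8*(-0.6709)^2 + 11*(-0.6709) + 2.48*|-0.6709| = -2.1152


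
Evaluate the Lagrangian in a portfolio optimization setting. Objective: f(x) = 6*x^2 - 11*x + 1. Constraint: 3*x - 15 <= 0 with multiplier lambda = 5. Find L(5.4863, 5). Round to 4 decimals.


Step 1: Evaluate f(x).
f(5.4863) = 6*5.4863^2 - 11*5.4863 + 1 = 121.2476
Step 2: Evaluate g(x).
g(5.4863) = 3*5.4863 - 15 = 1.4589
Step 3: Compute Lagrangian.
L = 121.2476 + 5*1.4589 = 128.5421


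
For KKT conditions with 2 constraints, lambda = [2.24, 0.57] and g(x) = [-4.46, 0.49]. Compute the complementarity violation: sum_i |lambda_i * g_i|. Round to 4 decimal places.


KKT complementary slackness check:
lambda_1 * g_1 = 2.24 * -4.46 = -9.9904
lambda_2 * g_2 = 0.57 * 0.49 = 0.2793
Total violation = 9.9904 + 0.2793 = 10.2697


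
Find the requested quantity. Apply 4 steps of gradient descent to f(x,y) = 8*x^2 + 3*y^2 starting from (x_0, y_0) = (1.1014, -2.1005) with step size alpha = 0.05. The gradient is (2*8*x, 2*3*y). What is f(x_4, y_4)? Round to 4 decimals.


Gradient descent on f(x,y) = 8*x^2 + 3*y^2.
Starting point: (1.1014, -2.1005), alpha = 0.05
Step 1: grad_x = 2*8*1.1014 = 17.6224, grad_y = 2*3*-2.1005 = -12.603
  x_1 = 1.1014 - 0.05*17.6224 = 0.2203
  y_1 = -2.1005 - 0.05*-12.603 = -1.4704
Step 2: grad_x = 2*8*0.2203 = 3.5245, grad_y = 2*3*-1.4704 = -8.8221
  x_2 = 0.2203 - 0.05*3.5245 = 0.0441
  y_2 = -1.4704 - 0.05*-8.8221 = -1.0292
Step 3: grad_x = 2*8*0.0441 = 0.7049, grad_y = 2*3*-1.0292 = -6.1755
  x_3 = 0.0441 - 0.05*0.7049 = 0.0088
  y_3 = -1.0292 - 0.05*-6.1755 = -0.7205
Step 4: grad_x = 2*8*0.0088 = 0.141, grad_y = 2*3*-0.7205 = -4.3228
  x_4 = 0.0088 - 0.05*0.141 = 0.0018
  y_4 = -0.7205 - 0.05*-4.3228 = -0.5043
f(0.0018, -0.5043) = 8*0.0018^2 + 3*(-0.5043)^2 = 0.7631


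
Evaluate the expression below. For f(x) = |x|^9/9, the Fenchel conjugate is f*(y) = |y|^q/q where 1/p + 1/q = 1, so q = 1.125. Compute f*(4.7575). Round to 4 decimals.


The conjugate exponent q satisfies 1/p + 1/q = 1.
p = 9, so q = 9/(9 - 1) = 1.125
|y|^q = 4.7575^1.125 = 5.7816
f*(4.7575) = 5.7816 / 1.125 = 5.1392


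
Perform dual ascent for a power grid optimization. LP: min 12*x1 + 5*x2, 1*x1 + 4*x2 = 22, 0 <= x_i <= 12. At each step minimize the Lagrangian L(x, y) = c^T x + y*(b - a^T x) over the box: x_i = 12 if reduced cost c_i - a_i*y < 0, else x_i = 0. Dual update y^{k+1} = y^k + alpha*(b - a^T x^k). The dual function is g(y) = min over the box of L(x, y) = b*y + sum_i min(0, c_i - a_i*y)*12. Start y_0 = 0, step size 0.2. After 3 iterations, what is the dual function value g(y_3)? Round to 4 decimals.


Dual ascent for LP: min 12*x1 + 5*x2, 1*x1 + 4*x2 = 22, 0 <= x_i <= 12
Step 1: y^k = 0.0, reduced costs: (12.0, 5.0)
  x^k = (0.0, 0.0), subgradient = b - a^T x = 22.0
  y^{k+1} = 0.0 + 0.2*22.0 = 4.4
Step 2: y^k = 4.4, reduced costs: (7.6, -12.6)
  x^k = (0.0, 12.0), subgradient = b - a^T x = -26.0
  y^{k+1} = 4.4 + 0.2*-26.0 = -0.8
Step 3: y^k = -0.8, reduced costs: (12.8, 8.2)
  x^k = (0.0, 0.0), subgradient = b - a^T x = 22.0
  y^{k+1} = -0.8 + 0.2*22.0 = 3.6
Dual objective at y_3 = 3.6: reduced costs (8.4, -9.4), box minimizer x = (0.0, 12.0)
g(y_3) = b*y + (c1 - a1*y)*x1 + (c2 - a2*y)*x2 = 22*3.6 + 8.4*0.0 + (-9.4)*12.0 = 79.2 + 0.0 - 112.8 = -33.6


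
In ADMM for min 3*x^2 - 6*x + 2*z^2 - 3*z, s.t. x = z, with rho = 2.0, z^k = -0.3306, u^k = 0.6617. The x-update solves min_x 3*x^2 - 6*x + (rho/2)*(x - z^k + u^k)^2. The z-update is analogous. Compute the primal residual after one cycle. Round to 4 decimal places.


ADMM iteration with rho = 2.0, z^k = -0.3306, u^k = 0.6617
Step 1: x-update.
Minimize 3*x^2 - 6*x + (2.0/2)*(x + 0.3306 + 0.6617)^2
FOC: (2*3 + 2.0)*x = 6 + 2.0*(-0.3306 - 0.6617)
x^{k+1} = 0.5019
Step 2: z-update.
Minimize 2*z^2 - 3*z + (2.0/2)*(0.5019 - z + 0.6617)^2
FOC: (2*2 + 2.0)*z = 3 + 2.0*(0.5019 + 0.6617)
z^{k+1} = 0.8879
Step 3: u-update.
u^{k+1} = 0.6617 + 0.5019 - 0.8879 = 0.2758
Step 4: Primal residual = |0.5019 - 0.8879| = 0.386


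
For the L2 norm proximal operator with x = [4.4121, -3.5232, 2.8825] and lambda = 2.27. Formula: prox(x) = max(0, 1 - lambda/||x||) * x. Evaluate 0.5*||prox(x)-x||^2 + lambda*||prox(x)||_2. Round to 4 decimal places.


Step 1: Compute ||x||.
||x|| = 6.3394
Step 2: Compute scaling factor.
scale = max(0, 1 - 2.27/6.3394) = 0.6419
Step 3: prox(x) = [2.8322, -2.2616, 1.8503]
||prox(x)|| = 4.0694
Step 4: Proximal objective.
0.5*||prox-x||^2 = 2.5765
lambda*||prox|| = 9.2375
Total = 11.8141


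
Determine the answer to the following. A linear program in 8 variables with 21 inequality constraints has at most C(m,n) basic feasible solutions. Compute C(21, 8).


Each vertex corresponds to some choice of n active constraints out of m, so the number of vertices is at most C(m, n) = m! / (n!(m-n)!).
m = 21, n = 8
Numerator: 21 * 20 * 19 * 18 * 17 * 16 * 15 * 14
Denominator: 8! = 40320
C(21, 8) = 203490


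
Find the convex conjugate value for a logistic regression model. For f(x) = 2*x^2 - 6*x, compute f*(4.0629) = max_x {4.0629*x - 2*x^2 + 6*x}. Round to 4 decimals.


f*(y) = sup_x {y*x - a*x^2 - b*x} = sup_x {(y-b)*x - a*x^2}
FOC: (y - b) - 2a*x = 0 => x* = (y - b)/(2a)
x* = (4.0629 + 6)/(2*2) = 2.5157
f*(4.0629) = (y-b)^2/(4a) = (4.0629 + 6)^2/(4*2)
= 101.262/8 = 12.6577


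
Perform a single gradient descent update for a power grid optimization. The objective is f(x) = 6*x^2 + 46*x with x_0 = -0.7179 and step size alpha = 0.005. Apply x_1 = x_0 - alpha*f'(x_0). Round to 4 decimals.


We compute the gradient at x_0 and apply the update.
f'(x) = 12*x + 46
f'(-0.7179) = 12*-0.7179 + 46 = 37.3852
x_1 = -0.7179 - 0.005*37.3852 = -0.9048


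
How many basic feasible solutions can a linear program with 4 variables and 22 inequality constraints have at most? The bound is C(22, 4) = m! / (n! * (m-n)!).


Each vertex corresponds to some choice of n active constraints out of m, so the number of vertices is at most C(m, n) = m! / (n!(m-n)!).
m = 22, n = 4
Numerator: 22 * 21 * 20 * 19
Denominator: 4! = 24
C(22, 4) = 7315


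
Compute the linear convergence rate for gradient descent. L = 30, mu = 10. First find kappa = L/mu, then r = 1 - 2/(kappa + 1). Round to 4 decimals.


Step 1: Compute the condition number.
kappa = L/mu = 30/10 = 3.0
Step 2: Compute the convergence rate.
r = 1 - 2/(kappa + 1) = 1 - 2*mu/(L + mu) = (L - mu)/(L + mu) = 20/40 = 0.5


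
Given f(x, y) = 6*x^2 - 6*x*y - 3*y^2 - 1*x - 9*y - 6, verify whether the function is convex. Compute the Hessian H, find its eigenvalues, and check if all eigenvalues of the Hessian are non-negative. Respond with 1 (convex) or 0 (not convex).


The Hessian of f(x,y) = 6*x^2 - 6*x*y - 3*y^2 - 1*x - 9*y - 6 is:
H = [[12, -6], [-6, -6]]
Trace = 12 - 6 = 6
Determinant = 12*-6 - (-6)^2 = -108
Discriminant = (6)^2 - 4*-108 = 468.0
Eigenvalues: lambda_1 = -7.8167, lambda_2 = 13.8167
The function is not convex.

0


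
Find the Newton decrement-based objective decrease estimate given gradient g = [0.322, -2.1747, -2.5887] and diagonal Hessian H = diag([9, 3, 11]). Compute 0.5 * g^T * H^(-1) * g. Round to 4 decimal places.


Step 1: H is diagonal, so H^(-1) * g = [0.0358, -0.7249, -0.2353].
Step 2: g^T H^(-1) g = sum_i g_i^2 / H_ii
  = (0.322)^2/9 + (-2.1747)^2/3 + (-2.5887)^2/11
  = 0.0115 + 1.5764 + 0.6092 = 2.1972
Step 3: Objective decrease = 0.5 * g^T H^(-1) g = 1.0986


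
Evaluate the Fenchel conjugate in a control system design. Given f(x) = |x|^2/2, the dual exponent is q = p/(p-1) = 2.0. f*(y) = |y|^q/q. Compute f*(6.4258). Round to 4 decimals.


The conjugate exponent q satisfies 1/p + 1/q = 1.
p = 2, so q = 2/(2 - 1) = 2.0
|y|^q = 6.4258^2.0 = 41.2909
f*(6.4258) = 41.2909 / 2.0 = 20.6455


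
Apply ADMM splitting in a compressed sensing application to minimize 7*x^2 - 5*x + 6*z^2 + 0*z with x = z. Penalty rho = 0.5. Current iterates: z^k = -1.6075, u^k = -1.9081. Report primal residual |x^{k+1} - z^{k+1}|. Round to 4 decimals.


ADMM iteration with rho = 0.5, z^k = -1.6075, u^k = -1.9081
Step 1: x-update.
Minimize 7*x^2 - 5*x + (0.5/2)*(x + 1.6075 - 1.9081)^2
FOC: (2*7 + 0.5)*x = 5 + 0.5*(-1.6075 + 1.9081)
x^{k+1} = 0.3552
Step 2: z-update.
Minimize 6*z^2 + 0*z + (0.5/2)*(0.3552 - z - 1.9081)^2
FOC: (2*6 + 0.5)*z = 0 + 0.5*(0.3552 - 1.9081)
z^{k+1} = -0.0621
Step 3: u-update.
u^{k+1} = -1.9081 + 0.3552 + 0.0621 = -1.4908
Step 4: Primal residual = |0.3552 + 0.0621| = 0.4173


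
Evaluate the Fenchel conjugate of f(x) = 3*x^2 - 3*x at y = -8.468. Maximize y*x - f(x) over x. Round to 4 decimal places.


f*(y) = sup_x {y*x - a*x^2 - b*x} = sup_x {(y-b)*x - a*x^2}
FOC: (y - b) - 2a*x = 0 => x* = (y - b)/(2a)
x* = (-8.468 + 3)/(2*3) = -0.9113
f*(-8.468) = (y-b)^2/(4a) = (-8.468 + 3)^2/(4*3)
= 29.899/12 = 2.4916


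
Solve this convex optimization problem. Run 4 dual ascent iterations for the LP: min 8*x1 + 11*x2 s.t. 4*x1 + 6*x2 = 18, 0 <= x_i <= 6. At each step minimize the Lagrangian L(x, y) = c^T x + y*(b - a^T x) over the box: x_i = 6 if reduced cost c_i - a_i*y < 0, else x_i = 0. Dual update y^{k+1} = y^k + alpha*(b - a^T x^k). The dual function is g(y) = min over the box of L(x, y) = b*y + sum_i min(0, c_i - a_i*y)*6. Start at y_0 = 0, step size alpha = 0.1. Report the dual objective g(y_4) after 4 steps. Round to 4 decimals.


Dual ascent for LP: min 8*x1 + 11*x2, 4*x1 + 6*x2 = 18, 0 <= x_i <= 6
Step 1: y^k = 0.0, reduced costs: (8.0, 11.0)
  x^k = (0.0, 0.0), subgradient = b - a^T x = 18.0
  y^{k+1} = 0.0 + 0.1*18.0 = 1.8
Step 2: y^k = 1.8, reduced costs: (0.8, 0.2)
  x^k = (0.0, 0.0), subgradient = b - a^T x = 18.0
  y^{k+1} = 1.8 + 0.1*18.0 = 3.6
Step 3: y^k = 3.6, reduced costs: (-6.4, -10.6)
  x^k = (6.0, 6.0), subgradient = b - a^T x = -42.0
  y^{k+1} = 3.6 + 0.1*-42.0 = -0.6
Step 4: y^k = -0.6, reduced costs: (10.4, 14.6)
  x^k = (0.0, 0.0), subgradient = b - a^T x = 18.0
  y^{k+1} = -0.6 + 0.1*18.0 = 1.2
Dual objective at y_4 = 1.2: reduced costs (3.2, 3.8), box minimizer x = (0.0, 0.0)
g(y_4) = b*y + (c1 - a1*y)*x1 + (c2 - a2*y)*x2 = 18*1.2 + 3.2*0.0 + 3.8*0.0 = 21.6 + 0.0 + 0.0 = 21.6


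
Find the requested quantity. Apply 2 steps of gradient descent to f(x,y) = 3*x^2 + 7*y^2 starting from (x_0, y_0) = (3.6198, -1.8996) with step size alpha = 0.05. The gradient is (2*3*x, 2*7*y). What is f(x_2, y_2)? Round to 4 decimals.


Gradient descent on f(x,y) = 3*x^2 + 7*y^2.
Starting point: (3.6198, -1.8996), alpha = 0.05
Step 1: grad_x = 2*3*3.6198 = 21.7188, grad_y = 2*7*-1.8996 = -26.5944
  x_1 = 3.6198 - 0.05*21.7188 = 2.5339
  y_1 = -1.8996 - 0.05*-26.5944 = -0.5699
Step 2: grad_x = 2*3*2.5339 = 15.2032, grad_y = 2*7*-0.5699 = -7.9783
  x_2 = 2.5339 - 0.05*15.2032 = 1.7737
  y_2 = -0.5699 - 0.05*-7.9783 = -0.171
f(1.7737, -0.171) = 3*1.7737^2 + 7*(-0.171)^2 = 9.6427


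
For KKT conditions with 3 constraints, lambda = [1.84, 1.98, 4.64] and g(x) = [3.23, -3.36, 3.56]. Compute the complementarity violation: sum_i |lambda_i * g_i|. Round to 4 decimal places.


KKT complementary slackness check:
lambda_1 * g_1 = 1.84 * 3.23 = 5.9432
lambda_2 * g_2 = 1.98 * -3.36 = -6.6528
lambda_3 * g_3 = 4.64 * 3.56 = 16.5184
Total violation = 5.9432 + 6.6528 + 16.5184 = 29.1144


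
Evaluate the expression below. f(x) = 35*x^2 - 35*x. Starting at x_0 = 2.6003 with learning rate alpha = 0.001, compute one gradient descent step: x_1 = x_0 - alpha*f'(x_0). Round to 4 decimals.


We compute the gradient at x_0 and apply the update.
f'(x) = 70*x - 35
f'(2.6003) = 70*2.6003 - 35 = 147.021
x_1 = 2.6003 - 0.001*147.021 = 2.4533


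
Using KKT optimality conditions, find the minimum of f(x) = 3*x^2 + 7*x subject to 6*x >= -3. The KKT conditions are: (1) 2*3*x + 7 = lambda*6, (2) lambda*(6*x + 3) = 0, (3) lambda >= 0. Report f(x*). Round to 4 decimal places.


Step 1: Try lambda = 0 (constraint inactive).
x_unc = -7/(2*3) = -1.1667
Check: 6*-1.1667 = -7.0002 < -3 -- violated!
Step 2: Constraint must be active: 6*x = -3
x* = -3/6 = -0.5
lambda = (2*3*(-0.5) + 7)/6 = 0.6667
Step 3: Compute optimal value.
f(x*) = 3*(-0.5)^2 + 7*(-0.5) = -2.75


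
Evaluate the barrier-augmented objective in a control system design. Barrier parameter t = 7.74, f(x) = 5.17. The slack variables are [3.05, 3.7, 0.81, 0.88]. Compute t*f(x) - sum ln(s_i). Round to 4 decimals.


Step 1: Compute log-barrier.
ln values: [1.1151, 1.3083, -0.2107, -0.1278]
phi = -(1.1151 + 1.3083 - 0.2107 - 0.1278) = -2.0849
Step 2: Compute augmented objective.
t*f(x) = 7.74*5.17 = 40.0158
Total = 40.0158 - 2.0849 = 37.9309


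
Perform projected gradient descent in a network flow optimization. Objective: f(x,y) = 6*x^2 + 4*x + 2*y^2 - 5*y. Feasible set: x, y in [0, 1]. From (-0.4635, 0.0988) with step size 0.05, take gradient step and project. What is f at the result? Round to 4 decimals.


Step 1: Compute gradient at (-0.4635, 0.0988).
grad_x = 2*6*-0.4635 + 4 = -1.562
grad_y = 2*2*0.0988 - 5 = -4.6048
Step 2: Gradient step.
x_raw = -0.4635 - 0.05*-1.562 = -0.3854
y_raw = 0.0988 - 0.05*-4.6048 = 0.329
Step 3: Project onto [0, 1].
x_proj = clip(-0.3854) = 0.0
y_proj = clip(0.329) = 0.329
Step 4: Evaluate f.
f(0.0, 0.329) = -1.4287


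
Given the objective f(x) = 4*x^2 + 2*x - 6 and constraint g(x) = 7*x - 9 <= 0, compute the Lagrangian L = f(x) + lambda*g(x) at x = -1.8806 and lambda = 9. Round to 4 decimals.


Step 1: Evaluate f(x).
f(-1.8806) = 4*(-1.8806)^2 + 2*(-1.8806) - 6 = 4.3854
Step 2: Evaluate g(x).
g(-1.8806) = 7*-1.8806 - 9 = -22.1642
Step 3: Compute Lagrangian.
L = 4.3854 + 9*-22.1642 = -195.0924


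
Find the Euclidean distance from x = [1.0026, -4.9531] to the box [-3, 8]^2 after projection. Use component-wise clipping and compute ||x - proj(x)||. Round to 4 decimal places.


Project each component onto [-3, 8].
clip(1.0026) = 1.0026, clip(-4.9531) = -3.0
Projection = [1.0026, -3.0]
Squared diffs: [0.0, 3.8146]
Distance = sqrt(3.8146) = 1.9531


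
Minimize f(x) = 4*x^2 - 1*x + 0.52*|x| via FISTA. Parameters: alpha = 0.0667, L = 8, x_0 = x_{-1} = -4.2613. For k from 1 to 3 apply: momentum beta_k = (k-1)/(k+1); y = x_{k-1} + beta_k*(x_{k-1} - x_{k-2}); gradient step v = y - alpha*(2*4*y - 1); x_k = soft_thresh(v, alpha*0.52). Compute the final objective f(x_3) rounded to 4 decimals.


FISTA on f(x) = 4*x^2 - 1*x + 0.52*|x|
L = 8, alpha = 0.0667
Iteration 1: beta = 0.0, y = -4.2613 + 0.0*(-4.2613 + 4.2613) = -4.2613
  grad(y) = -35.0904, v = y - alpha*grad = -1.9208
  prox(v) = soft_thresh(-1.9208, 0.0347) = -1.8861
Iteration 2: beta = 0.3333, y = -1.8861 + 0.3333*(-1.8861 + 4.2613) = -1.0943
  grad(y) = -9.7548, v = y - alpha*grad = -0.4437
  prox(v) = soft_thresh(-0.4437, 0.0347) = -0.409
Iteration 3: beta = 0.5, y = -0.409 + 0.5*(-0.409 + 1.8861) = 0.3295
  grad(y) = 1.6361, v = y - alpha*grad = 0.2204
  prox(v) = soft_thresh(0.2204, 0.0347) = 0.1857
f(x_3) = 4*0.1857^2 - 1*0.1857 + 0.52*|0.1857| = 0.0488


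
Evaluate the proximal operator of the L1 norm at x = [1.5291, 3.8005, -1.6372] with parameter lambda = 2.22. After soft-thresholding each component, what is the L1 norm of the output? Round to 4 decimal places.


Soft-thresholding with lambda = 2.22:
prox(1.5291) = sign(1.5291)*max(|1.5291| - 2.22, 0) = 0.0
prox(3.8005) = sign(3.8005)*max(|3.8005| - 2.22, 0) = 1.5805
prox(-1.6372) = sign(-1.6372)*max(|-1.6372| - 2.22, 0) = 0.0
prox(x) = [0.0, 1.5805, 0.0]
||prox(x)||_1 = 0.0 + 1.5805 + 0.0 = 1.5805


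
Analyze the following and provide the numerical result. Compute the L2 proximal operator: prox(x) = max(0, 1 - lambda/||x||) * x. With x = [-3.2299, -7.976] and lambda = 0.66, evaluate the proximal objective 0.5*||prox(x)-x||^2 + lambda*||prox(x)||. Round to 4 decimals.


Step 1: Compute ||x||.
||x|| = 8.6052
Step 2: Compute scaling factor.
scale = max(0, 1 - 0.66/8.6052) = 0.9233
Step 3: prox(x) = [-2.9822, -7.3643]
||prox(x)|| = 7.9452
Step 4: Proximal objective.
0.5*||prox-x||^2 = 0.2178
lambda*||prox|| = 5.2438
Total = 5.4616


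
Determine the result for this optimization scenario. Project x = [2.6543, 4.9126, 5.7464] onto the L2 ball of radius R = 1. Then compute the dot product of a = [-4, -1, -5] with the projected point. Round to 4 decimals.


Step 1: Compute ||x|| (intermediates to 6 decimals).
||x|| = sqrt(2.6543^2 + 4.9126^2 + 5.7464^2) = 8.012494
Step 2: Project.
Since ||x|| > R, scale = R/||x|| = 1/8.012494 = 0.124805, proj(x) = scale * x
proj(x) = [0.33127, 0.613117, 0.717179]
Step 3: Dot product.
a^T * proj(x) = -4*0.33127 - 1*0.613117 - 5*0.717179 = -5.5241


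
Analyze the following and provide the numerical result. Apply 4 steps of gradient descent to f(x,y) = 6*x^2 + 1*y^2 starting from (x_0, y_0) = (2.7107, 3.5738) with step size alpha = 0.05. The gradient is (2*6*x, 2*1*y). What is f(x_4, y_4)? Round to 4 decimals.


Gradient descent on f(x,y) = 6*x^2 + 1*y^2.
Starting point: (2.7107, 3.5738), alpha = 0.05
Step 1: grad_x = 2*6*2.7107 = 32.5284, grad_y = 2*1*3.5738 = 7.1476
  x_1 = 2.7107 - 0.05*32.5284 = 1.0843
  y_1 = 3.5738 - 0.05*7.1476 = 3.2164
Step 2: grad_x = 2*6*1.0843 = 13.0114, grad_y = 2*1*3.2164 = 6.4328
  x_2 = 1.0843 - 0.05*13.0114 = 0.4337
  y_2 = 3.2164 - 0.05*6.4328 = 2.8948
Step 3: grad_x = 2*6*0.4337 = 5.2045, grad_y = 2*1*2.8948 = 5.7896
  x_3 = 0.4337 - 0.05*5.2045 = 0.1735
  y_3 = 2.8948 - 0.05*5.7896 = 2.6053
Step 4: grad_x = 2*6*0.1735 = 2.0818, grad_y = 2*1*2.6053 = 5.2106
  x_4 = 0.1735 - 0.05*2.0818 = 0.0694
  y_4 = 2.6053 - 0.05*5.2106 = 2.3448
f(0.0694, 2.3448) = 6*0.0694^2 + 1*2.3448^2 = 5.5268
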